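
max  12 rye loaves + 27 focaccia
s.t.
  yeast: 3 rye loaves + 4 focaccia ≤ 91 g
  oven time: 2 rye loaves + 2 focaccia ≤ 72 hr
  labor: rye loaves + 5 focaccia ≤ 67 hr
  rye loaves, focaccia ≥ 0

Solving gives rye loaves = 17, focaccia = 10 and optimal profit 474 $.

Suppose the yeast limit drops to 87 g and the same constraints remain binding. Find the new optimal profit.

462

Check each constraint at x*: yeast 91/91 (tight); oven time 54/72 (slack 18); labor 67/67 (tight).
Since oven time is not tight, its dual is 0.
The binding rows give the dual system: 3·y_yeast + 1·y_labor = 12 and 4·y_yeast + 5·y_labor = 27.
This yields shadow prices y_yeast = 3, y_labor = 3.
Δz = y_yeast·Δb = 3 × (-4) = -12, so new z* = 474 − 12 = 462.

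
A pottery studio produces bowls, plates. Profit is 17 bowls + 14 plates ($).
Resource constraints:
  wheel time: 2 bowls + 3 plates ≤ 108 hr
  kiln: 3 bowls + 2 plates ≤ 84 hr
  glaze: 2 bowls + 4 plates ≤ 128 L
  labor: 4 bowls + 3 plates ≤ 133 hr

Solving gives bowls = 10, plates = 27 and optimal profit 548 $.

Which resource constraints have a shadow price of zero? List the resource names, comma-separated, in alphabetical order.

wheel time: 101/108 (slack 7)
kiln: 84/84 (binding)
glaze: 128/128 (binding)
labor: 121/133 (slack 12)
By complementary slackness, a constraint with positive slack has shadow price 0 → labor, wheel time.

labor, wheel time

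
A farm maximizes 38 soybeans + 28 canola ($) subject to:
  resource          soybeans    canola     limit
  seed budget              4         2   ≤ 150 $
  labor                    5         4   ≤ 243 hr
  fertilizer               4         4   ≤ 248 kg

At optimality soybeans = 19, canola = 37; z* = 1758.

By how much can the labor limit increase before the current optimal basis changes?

Binding constraints: seed budget, labor. The basis is B = [[4,2],[5,4]] with det 6.
Per unit increase in labor, x* moves by d = (-0.3333, 0.6667).
The basis stays optimal until fertilizer becomes binding; allowable increase = 18 hr.

18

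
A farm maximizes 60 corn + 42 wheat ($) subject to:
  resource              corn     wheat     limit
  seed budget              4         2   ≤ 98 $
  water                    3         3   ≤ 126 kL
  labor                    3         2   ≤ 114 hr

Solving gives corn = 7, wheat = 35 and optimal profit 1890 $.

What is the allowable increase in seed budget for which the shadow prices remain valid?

46

Binding constraints: seed budget, water. The basis is B = [[4,2],[3,3]] with det 6.
Per unit increase in seed budget, x* moves by d = (0.5, -0.5).
The basis stays optimal until labor becomes binding; allowable increase = 46 $.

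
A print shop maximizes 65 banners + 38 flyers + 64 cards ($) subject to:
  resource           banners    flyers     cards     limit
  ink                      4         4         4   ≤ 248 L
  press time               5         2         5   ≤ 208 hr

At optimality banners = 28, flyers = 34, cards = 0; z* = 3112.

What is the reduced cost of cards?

At the optimum: ink uses 248 of 248 (binding); press time uses 208 of 208 (binding).
Dual feasibility on the basic columns requires 4·y_ink + 5·y_press time = 65, 4·y_ink + 2·y_press time = 38.
This yields shadow prices y_ink = 5, y_press time = 9.
Reduced cost of cards: c₃ − yᵀa₃ = 64 − (5·4 + 9·5) = 64 − 65 = -1.

-1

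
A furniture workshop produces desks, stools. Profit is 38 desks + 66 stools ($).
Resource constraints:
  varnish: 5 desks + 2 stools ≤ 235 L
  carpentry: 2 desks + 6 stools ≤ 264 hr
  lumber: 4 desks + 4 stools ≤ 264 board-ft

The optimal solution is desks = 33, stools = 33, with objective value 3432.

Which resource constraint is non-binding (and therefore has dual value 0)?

varnish

varnish: 231/235 (slack 4)
carpentry: 264/264 (binding)
lumber: 264/264 (binding)
By complementary slackness, a constraint with positive slack has shadow price 0 → varnish.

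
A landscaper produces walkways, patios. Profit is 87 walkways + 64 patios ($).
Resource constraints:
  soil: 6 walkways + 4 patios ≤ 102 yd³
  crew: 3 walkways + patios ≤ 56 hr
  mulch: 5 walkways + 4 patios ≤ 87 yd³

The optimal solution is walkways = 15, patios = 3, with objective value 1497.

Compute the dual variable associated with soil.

Check each constraint at x*: soil 102/102 (tight); crew 48/56 (slack 8); mulch 87/87 (tight).
By complementary slackness, y = 0 for the non-binding constraint.
Dual feasibility on the basic columns requires 6·y_soil + 5·y_mulch = 87, 4·y_soil + 4·y_mulch = 64.
This yields shadow prices y_soil = 7, y_mulch = 9.
Shadow price of soil = 7.

7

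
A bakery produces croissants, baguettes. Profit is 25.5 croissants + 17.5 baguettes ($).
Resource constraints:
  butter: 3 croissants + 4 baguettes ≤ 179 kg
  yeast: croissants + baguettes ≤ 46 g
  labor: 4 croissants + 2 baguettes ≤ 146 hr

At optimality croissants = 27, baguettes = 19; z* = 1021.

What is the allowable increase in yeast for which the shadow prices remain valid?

Binding constraints: yeast, labor. The basis is B = [[1,1],[4,2]] with det -2.
Per unit increase in yeast, x* moves by d = (-1, 2).
The basis stays optimal until butter becomes binding; allowable increase = 4.4 g.

4.4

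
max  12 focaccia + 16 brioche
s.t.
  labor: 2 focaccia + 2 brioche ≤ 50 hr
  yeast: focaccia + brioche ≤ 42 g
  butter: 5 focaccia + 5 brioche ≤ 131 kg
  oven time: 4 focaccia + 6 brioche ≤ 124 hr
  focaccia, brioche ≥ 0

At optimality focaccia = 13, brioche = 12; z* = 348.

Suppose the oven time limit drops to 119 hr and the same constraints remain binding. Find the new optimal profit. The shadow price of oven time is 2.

338

Δb = -5, so new z* = 348 + (2)·(-5) = 348 − 10 = 338.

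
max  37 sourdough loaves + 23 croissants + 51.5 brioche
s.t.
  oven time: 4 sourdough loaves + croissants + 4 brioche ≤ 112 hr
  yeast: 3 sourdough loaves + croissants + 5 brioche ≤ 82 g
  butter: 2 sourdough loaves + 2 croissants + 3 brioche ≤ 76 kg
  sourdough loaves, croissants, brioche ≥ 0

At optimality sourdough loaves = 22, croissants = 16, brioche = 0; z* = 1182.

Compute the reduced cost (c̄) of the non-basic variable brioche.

-7.5

Check each constraint at x*: oven time 104/112 (slack 8); yeast 82/82 (tight); butter 76/76 (tight).
Since oven time is not tight, its dual is 0.
The binding rows give the dual system: 3·y_yeast + 2·y_butter = 37 and 1·y_yeast + 2·y_butter = 23.
→ y_yeast = 7 and y_butter = 8.
Reduced cost of brioche: c₃ − yᵀa₃ = 51.5 − (7·5 + 8·3) = 51.5 − 59 = -7.5.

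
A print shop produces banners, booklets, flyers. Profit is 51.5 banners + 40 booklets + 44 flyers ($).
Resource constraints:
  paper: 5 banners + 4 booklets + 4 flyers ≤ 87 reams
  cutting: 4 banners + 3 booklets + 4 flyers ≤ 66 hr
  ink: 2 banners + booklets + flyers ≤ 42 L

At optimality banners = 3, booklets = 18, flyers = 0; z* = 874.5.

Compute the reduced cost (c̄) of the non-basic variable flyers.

-2

Binding: paper and cutting. Non-binding: ink (18 unused).
Since ink is not tight, its dual is 0.
From A_Bᵀ y = c: 5·y_paper + 4·y_cutting = 51.5; 4·y_paper + 3·y_cutting = 40.
→ y_paper = 5.5 and y_cutting = 6.
Reduced cost of flyers: c₃ − yᵀa₃ = 44 − (5.5·4 + 6·4) = 44 − 46 = -2.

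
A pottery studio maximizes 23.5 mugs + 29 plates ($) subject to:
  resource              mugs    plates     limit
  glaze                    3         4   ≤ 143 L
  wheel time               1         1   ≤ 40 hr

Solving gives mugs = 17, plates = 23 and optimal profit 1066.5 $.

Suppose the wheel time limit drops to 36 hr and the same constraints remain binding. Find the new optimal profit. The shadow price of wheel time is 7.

1038.5

Δb = -4, so new z* = 1066.5 + (7)·(-4) = 1066.5 − 28 = 1038.5.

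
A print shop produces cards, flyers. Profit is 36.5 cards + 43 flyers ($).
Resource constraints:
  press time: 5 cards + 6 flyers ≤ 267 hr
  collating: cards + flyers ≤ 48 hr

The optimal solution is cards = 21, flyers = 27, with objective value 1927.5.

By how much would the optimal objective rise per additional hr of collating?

At the optimum: press time uses 267 of 267 (binding); collating uses 48 of 48 (binding).
The binding rows give the dual system: 5·y_press time + 1·y_collating = 36.5 and 6·y_press time + 1·y_collating = 43.
Solving: y_press time = 6.5, y_collating = 4.
Shadow price of collating = 4.

4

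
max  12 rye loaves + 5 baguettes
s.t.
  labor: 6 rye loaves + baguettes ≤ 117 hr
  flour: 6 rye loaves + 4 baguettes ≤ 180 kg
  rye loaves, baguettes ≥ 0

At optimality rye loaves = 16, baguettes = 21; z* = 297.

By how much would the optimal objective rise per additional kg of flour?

At the optimum: labor uses 117 of 117 (binding); flour uses 180 of 180 (binding).
From A_Bᵀ y = c: 6·y_labor + 6·y_flour = 12; 1·y_labor + 4·y_flour = 5.
→ y_labor = 1 and y_flour = 1.
Shadow price of flour = 1.

1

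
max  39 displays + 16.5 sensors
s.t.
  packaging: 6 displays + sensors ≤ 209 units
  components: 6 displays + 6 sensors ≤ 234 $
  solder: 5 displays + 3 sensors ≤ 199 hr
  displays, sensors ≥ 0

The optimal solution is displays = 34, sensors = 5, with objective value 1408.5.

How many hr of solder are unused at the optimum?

solder used = 5·34 + 3·5 = 185; slack = 199 − 185 = 14.

14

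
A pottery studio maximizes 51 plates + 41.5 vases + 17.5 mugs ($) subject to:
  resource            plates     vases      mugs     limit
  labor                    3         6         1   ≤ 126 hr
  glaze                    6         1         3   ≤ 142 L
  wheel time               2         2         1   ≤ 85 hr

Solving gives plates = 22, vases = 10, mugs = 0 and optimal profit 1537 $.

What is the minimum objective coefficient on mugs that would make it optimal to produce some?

22.5

At the optimum: labor uses 126 of 126 (binding); glaze uses 142 of 142 (binding); wheel time uses 64 of 85 (slack = 21).
Since wheel time is not tight, its dual is 0.
Dual feasibility on the basic columns requires 3·y_labor + 6·y_glaze = 51, 6·y_labor + 1·y_glaze = 41.5.
→ y_labor = 6 and y_glaze = 5.5.
mugs enters the basis when its profit ≥ yᵀa₃ = 6·1 + 5.5·3 = 22.5.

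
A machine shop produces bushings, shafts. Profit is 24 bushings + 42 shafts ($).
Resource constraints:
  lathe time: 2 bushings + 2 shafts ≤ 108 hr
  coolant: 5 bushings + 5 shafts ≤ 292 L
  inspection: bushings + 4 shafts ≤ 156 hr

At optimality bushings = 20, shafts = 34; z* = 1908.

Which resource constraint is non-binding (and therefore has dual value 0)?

coolant

lathe time: 108/108 (binding)
coolant: 270/292 (slack 22)
inspection: 156/156 (binding)
By complementary slackness, a constraint with positive slack has shadow price 0 → coolant.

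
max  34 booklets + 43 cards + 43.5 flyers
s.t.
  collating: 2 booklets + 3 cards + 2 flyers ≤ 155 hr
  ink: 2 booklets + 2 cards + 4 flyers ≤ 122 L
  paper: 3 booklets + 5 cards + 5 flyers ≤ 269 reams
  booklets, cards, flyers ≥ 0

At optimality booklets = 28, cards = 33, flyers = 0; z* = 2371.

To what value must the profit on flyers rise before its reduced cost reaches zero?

At the optimum: collating uses 155 of 155 (binding); ink uses 122 of 122 (binding); paper uses 249 of 269 (slack = 20).
By complementary slackness, y = 0 for the non-binding constraint.
The binding rows give the dual system: 2·y_collating + 2·y_ink = 34 and 3·y_collating + 2·y_ink = 43.
→ y_collating = 9 and y_ink = 8.
flyers enters the basis when its profit ≥ yᵀa₃ = 9·2 + 8·4 = 50.

50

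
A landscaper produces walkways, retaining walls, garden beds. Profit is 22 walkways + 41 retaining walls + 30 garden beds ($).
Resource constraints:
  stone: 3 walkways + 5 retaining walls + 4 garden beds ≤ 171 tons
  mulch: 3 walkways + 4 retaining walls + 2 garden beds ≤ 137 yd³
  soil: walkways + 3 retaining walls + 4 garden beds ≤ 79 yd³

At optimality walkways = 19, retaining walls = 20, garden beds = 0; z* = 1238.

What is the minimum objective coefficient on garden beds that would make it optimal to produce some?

Check each constraint at x*: stone 157/171 (slack 14); mulch 137/137 (tight); soil 79/79 (tight).
Since stone is not tight, its dual is 0.
Dual feasibility on the basic columns requires 3·y_mulch + 1·y_soil = 22, 4·y_mulch + 3·y_soil = 41.
Solving: y_mulch = 5, y_soil = 7.
garden beds enters the basis when its profit ≥ yᵀa₃ = 5·2 + 7·4 = 38.

38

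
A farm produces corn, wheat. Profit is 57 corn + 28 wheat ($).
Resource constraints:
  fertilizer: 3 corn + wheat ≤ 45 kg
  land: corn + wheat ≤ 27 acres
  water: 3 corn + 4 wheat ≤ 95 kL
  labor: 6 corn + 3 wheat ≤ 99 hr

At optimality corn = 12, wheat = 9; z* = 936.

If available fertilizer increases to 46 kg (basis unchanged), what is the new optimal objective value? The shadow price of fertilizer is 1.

937

Δb = 1, so new z* = 936 + (1)·(1) = 936 + 1 = 937.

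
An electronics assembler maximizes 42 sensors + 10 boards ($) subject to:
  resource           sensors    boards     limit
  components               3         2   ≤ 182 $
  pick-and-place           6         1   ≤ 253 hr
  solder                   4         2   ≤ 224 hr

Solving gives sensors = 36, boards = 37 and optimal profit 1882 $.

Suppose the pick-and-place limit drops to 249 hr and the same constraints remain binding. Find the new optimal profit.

1858

Check each constraint at x*: components 182/182 (tight); pick-and-place 253/253 (tight); solder 218/224 (slack 6).
By complementary slackness, y = 0 for the non-binding constraint.
Dual feasibility on the basic columns requires 3·y_components + 6·y_pick-and-place = 42, 2·y_components + 1·y_pick-and-place = 10.
This yields shadow prices y_components = 2, y_pick-and-place = 6.
Δz = y_pick-and-place·Δb = 6 × (-4) = -24, so new z* = 1882 − 24 = 1858.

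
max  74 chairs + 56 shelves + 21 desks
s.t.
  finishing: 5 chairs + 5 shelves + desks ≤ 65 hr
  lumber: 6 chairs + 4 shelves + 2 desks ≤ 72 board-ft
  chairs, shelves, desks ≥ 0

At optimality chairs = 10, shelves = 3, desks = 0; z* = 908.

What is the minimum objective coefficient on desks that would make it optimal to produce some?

At the optimum: finishing uses 65 of 65 (binding); lumber uses 72 of 72 (binding).
The binding rows give the dual system: 5·y_finishing + 6·y_lumber = 74 and 5·y_finishing + 4·y_lumber = 56.
Solving: y_finishing = 4, y_lumber = 9.
desks enters the basis when its profit ≥ yᵀa₃ = 4·1 + 9·2 = 22.

22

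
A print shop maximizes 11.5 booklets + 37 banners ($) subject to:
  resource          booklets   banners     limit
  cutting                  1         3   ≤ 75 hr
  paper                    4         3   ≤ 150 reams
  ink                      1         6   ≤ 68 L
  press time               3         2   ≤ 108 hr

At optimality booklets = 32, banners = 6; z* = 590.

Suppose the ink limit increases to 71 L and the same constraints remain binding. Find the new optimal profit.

Binding: ink and press time. Non-binding: cutting (25 unused), paper (4 unused).
By complementary slackness, y = 0 for the non-binding constraints.
Dual feasibility on the basic columns requires 1·y_ink + 3·y_press time = 11.5, 6·y_ink + 2·y_press time = 37.
→ y_ink = 5.5 and y_press time = 2.
Δz = y_ink·Δb = 5.5 × (3) = 16.5, so new z* = 590 + 16.5 = 606.5.

606.5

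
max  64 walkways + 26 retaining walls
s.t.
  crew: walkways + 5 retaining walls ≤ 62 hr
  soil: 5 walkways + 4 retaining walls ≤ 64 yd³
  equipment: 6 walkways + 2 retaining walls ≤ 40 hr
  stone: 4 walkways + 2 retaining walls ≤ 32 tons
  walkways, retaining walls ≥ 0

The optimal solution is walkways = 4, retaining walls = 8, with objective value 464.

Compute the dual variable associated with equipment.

Check each constraint at x*: crew 44/62 (slack 18); soil 52/64 (slack 12); equipment 40/40 (tight); stone 32/32 (tight).
Slack constraints have shadow price 0 (complementary slackness).
The binding rows give the dual system: 6·y_equipment + 4·y_stone = 64 and 2·y_equipment + 2·y_stone = 26.
Solving: y_equipment = 6, y_stone = 7.
Shadow price of equipment = 6.

6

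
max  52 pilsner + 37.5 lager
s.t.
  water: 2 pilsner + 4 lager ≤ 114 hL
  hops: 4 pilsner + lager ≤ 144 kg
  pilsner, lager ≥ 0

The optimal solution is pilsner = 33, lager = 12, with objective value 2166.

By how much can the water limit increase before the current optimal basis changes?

462

Binding constraints: water, hops. The basis is B = [[2,4],[4,1]] with det -14.
Per unit increase in water, x* moves by d = (-0.0714, 0.2857).
The basis stays optimal until pilsner reaches 0; allowable increase = 462 hL.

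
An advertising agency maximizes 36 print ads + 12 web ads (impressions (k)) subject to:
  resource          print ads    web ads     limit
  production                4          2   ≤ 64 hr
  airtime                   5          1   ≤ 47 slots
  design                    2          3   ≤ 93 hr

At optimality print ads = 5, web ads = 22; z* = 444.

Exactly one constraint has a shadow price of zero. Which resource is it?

production: 64/64 (binding)
airtime: 47/47 (binding)
design: 76/93 (slack 17)
By complementary slackness, a constraint with positive slack has shadow price 0 → design.

design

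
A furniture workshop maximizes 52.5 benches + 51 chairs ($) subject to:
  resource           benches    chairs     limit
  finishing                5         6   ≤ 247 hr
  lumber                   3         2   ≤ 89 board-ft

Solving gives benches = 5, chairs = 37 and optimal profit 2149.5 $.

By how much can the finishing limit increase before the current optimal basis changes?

Binding constraints: finishing, lumber. The basis is B = [[5,6],[3,2]] with det -8.
Per unit increase in finishing, x* moves by d = (-0.25, 0.375).
The basis stays optimal until benches reaches 0; allowable increase = 20 hr.

20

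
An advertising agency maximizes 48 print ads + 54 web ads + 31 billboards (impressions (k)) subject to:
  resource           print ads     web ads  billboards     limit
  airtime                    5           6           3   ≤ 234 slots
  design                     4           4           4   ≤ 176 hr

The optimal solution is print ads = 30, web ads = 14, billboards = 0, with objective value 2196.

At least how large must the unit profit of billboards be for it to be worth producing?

Both airtime and design are binding at x*.
The binding rows give the dual system: 5·y_airtime + 4·y_design = 48 and 6·y_airtime + 4·y_design = 54.
This yields shadow prices y_airtime = 6, y_design = 4.5.
billboards enters the basis when its profit ≥ yᵀa₃ = 6·3 + 4.5·4 = 36.

36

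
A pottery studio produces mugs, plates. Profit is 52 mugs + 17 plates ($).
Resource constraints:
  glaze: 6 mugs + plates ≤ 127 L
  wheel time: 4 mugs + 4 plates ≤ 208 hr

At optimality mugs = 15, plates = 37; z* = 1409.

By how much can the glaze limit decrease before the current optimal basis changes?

Binding constraints: glaze, wheel time. The basis is B = [[6,1],[4,4]] with det 20.
Per unit decrease in glaze, x* moves by d = (-0.2, 0.2).
The basis stays optimal until mugs reaches 0; allowable decrease = 75 L.

75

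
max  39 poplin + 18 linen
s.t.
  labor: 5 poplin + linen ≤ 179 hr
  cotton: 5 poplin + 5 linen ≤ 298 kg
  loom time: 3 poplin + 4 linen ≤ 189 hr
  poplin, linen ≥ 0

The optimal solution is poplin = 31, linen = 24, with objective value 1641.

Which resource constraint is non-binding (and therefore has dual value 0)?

cotton

labor: 179/179 (binding)
cotton: 275/298 (slack 23)
loom time: 189/189 (binding)
By complementary slackness, a constraint with positive slack has shadow price 0 → cotton.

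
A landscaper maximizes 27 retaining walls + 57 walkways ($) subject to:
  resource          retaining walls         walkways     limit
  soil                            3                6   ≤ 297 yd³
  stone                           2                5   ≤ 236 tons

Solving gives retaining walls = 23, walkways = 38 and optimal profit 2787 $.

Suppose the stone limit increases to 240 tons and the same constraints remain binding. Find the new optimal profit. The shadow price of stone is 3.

Δb = 4, so new z* = 2787 + (3)·(4) = 2787 + 12 = 2799.

2799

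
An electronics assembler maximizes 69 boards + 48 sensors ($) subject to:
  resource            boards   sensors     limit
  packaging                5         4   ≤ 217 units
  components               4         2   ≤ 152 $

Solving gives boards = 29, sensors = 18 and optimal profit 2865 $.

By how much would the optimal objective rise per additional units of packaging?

Both packaging and components are binding at x*.
Dual feasibility on the basic columns requires 5·y_packaging + 4·y_components = 69, 4·y_packaging + 2·y_components = 48.
Solving: y_packaging = 9, y_components = 6.
Shadow price of packaging = 9.

9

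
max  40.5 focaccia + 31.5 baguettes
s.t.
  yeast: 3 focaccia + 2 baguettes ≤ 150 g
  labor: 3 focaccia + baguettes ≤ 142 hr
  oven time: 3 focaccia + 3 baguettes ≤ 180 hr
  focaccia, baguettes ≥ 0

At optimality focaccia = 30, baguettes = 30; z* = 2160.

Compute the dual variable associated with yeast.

Check each constraint at x*: yeast 150/150 (tight); labor 120/142 (slack 22); oven time 180/180 (tight).
Slack constraints have shadow price 0 (complementary slackness).
Dual feasibility on the basic columns requires 3·y_yeast + 3·y_oven time = 40.5, 2·y_yeast + 3·y_oven time = 31.5.
Solving: y_yeast = 9, y_oven time = 4.5.
Shadow price of yeast = 9.

9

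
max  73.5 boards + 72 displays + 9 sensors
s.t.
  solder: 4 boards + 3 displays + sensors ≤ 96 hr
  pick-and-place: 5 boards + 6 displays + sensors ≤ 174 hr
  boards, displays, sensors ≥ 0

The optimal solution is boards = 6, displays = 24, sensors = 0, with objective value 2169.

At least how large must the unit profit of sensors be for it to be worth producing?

16.5

Both solder and pick-and-place are binding at x*.
The binding rows give the dual system: 4·y_solder + 5·y_pick-and-place = 73.5 and 3·y_solder + 6·y_pick-and-place = 72.
Solving: y_solder = 9, y_pick-and-place = 7.5.
sensors enters the basis when its profit ≥ yᵀa₃ = 9·1 + 7.5·1 = 16.5.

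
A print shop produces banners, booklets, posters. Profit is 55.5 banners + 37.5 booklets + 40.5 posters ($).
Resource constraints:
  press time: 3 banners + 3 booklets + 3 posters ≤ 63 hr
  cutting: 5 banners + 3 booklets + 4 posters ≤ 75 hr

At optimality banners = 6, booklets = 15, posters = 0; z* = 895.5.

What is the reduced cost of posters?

-6

Both press time and cutting are binding at x*.
The binding rows give the dual system: 3·y_press time + 5·y_cutting = 55.5 and 3·y_press time + 3·y_cutting = 37.5.
This yields shadow prices y_press time = 3.5, y_cutting = 9.
Reduced cost of posters: c₃ − yᵀa₃ = 40.5 − (3.5·3 + 9·4) = 40.5 − 46.5 = -6.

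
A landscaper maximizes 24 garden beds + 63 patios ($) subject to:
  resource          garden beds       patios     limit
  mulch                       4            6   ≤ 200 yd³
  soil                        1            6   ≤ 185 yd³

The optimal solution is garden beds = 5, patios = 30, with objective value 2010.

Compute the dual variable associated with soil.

6

At the optimum: mulch uses 200 of 200 (binding); soil uses 185 of 185 (binding).
Dual feasibility on the basic columns requires 4·y_mulch + 1·y_soil = 24, 6·y_mulch + 6·y_soil = 63.
Solving: y_mulch = 4.5, y_soil = 6.
Shadow price of soil = 6.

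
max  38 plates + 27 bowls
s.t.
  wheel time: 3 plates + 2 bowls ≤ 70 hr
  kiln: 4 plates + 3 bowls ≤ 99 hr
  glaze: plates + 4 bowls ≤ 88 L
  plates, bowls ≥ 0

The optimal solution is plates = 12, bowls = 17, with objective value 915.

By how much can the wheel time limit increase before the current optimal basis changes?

Binding constraints: wheel time, kiln. The basis is B = [[3,2],[4,3]] with det 1.
Per unit increase in wheel time, x* moves by d = (3, -4).
The basis stays optimal until bowls reaches 0; allowable increase = 4.25 hr.

4.25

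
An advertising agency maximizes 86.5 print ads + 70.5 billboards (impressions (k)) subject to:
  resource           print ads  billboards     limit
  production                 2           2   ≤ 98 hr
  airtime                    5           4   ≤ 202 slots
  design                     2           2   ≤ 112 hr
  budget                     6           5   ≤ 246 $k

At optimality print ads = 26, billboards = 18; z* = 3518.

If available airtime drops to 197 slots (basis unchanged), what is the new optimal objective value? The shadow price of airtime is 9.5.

Δb = -5, so new z* = 3518 + (9.5)·(-5) = 3518 − 47.5 = 3470.5.

3470.5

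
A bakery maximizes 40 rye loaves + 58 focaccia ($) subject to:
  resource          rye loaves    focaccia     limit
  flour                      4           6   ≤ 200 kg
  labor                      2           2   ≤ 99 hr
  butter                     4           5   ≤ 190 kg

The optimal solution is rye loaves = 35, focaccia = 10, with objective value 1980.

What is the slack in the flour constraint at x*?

0

flour used = 4·35 + 6·10 = 200; slack = 200 − 200 = 0.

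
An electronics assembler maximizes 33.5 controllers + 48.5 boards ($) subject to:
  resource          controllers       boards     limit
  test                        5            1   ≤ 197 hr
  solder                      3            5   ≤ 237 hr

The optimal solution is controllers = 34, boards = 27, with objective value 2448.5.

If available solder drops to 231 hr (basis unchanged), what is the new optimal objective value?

2391.5

Both test and solder are binding at x*.
From A_Bᵀ y = c: 5·y_test + 3·y_solder = 33.5; 1·y_test + 5·y_solder = 48.5.
This yields shadow prices y_test = 1, y_solder = 9.5.
Δz = y_solder·Δb = 9.5 × (-6) = -57, so new z* = 2448.5 − 57 = 2391.5.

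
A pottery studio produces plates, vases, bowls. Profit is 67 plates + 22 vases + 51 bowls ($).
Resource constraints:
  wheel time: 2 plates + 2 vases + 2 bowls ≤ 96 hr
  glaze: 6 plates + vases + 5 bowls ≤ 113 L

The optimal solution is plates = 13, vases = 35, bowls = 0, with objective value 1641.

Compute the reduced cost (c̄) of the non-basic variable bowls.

-7

Check each constraint at x*: wheel time 96/96 (tight); glaze 113/113 (tight).
Dual feasibility on the basic columns requires 2·y_wheel time + 6·y_glaze = 67, 2·y_wheel time + 1·y_glaze = 22.
This yields shadow prices y_wheel time = 6.5, y_glaze = 9.
Reduced cost of bowls: c₃ − yᵀa₃ = 51 − (6.5·2 + 9·5) = 51 − 58 = -7.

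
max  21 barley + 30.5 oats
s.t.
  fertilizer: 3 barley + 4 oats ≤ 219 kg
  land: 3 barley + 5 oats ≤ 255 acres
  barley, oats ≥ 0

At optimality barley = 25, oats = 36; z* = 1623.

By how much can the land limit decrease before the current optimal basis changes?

36

Binding constraints: fertilizer, land. The basis is B = [[3,4],[3,5]] with det 3.
Per unit decrease in land, x* moves by d = (1.3333, -1).
The basis stays optimal until oats reaches 0; allowable decrease = 36 acres.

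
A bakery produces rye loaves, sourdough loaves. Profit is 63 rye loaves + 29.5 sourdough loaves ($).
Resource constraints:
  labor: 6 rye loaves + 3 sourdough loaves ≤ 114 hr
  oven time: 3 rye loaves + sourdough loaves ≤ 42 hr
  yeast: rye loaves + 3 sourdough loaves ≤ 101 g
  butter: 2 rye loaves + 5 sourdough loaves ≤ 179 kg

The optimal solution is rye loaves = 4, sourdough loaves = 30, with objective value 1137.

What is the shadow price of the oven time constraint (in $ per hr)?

4

Binding: labor and oven time. Non-binding: yeast (7 unused), butter (21 unused).
Slack constraints have shadow price 0 (complementary slackness).
The binding rows give the dual system: 6·y_labor + 3·y_oven time = 63 and 3·y_labor + 1·y_oven time = 29.5.
This yields shadow prices y_labor = 8.5, y_oven time = 4.
Shadow price of oven time = 4.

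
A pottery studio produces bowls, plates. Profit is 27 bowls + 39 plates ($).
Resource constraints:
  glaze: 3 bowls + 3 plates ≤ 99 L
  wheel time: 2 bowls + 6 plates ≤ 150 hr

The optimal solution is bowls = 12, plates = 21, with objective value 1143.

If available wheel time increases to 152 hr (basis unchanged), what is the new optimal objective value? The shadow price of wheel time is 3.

Δb = 2, so new z* = 1143 + (3)·(2) = 1143 + 6 = 1149.

1149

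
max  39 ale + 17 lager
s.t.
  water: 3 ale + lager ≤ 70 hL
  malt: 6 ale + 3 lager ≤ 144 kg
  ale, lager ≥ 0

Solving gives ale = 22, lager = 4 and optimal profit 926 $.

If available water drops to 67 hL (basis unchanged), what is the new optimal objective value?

At the optimum: water uses 70 of 70 (binding); malt uses 144 of 144 (binding).
From A_Bᵀ y = c: 3·y_water + 6·y_malt = 39; 1·y_water + 3·y_malt = 17.
This yields shadow prices y_water = 5, y_malt = 4.
Δz = y_water·Δb = 5 × (-3) = -15, so new z* = 926 − 15 = 911.

911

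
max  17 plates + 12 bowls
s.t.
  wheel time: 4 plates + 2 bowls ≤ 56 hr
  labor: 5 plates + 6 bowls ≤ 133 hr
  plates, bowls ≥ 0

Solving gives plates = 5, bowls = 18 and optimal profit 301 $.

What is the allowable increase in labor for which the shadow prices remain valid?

Binding constraints: wheel time, labor. The basis is B = [[4,2],[5,6]] with det 14.
Per unit increase in labor, x* moves by d = (-0.1429, 0.2857).
The basis stays optimal until plates reaches 0; allowable increase = 35 hr.

35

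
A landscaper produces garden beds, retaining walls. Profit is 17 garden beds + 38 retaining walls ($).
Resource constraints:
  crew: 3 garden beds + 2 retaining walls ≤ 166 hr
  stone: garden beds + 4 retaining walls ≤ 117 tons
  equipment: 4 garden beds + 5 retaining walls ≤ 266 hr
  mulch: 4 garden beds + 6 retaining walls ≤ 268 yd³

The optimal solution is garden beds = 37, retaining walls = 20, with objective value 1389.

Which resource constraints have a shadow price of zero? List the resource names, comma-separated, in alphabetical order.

crew: 151/166 (slack 15)
stone: 117/117 (binding)
equipment: 248/266 (slack 18)
mulch: 268/268 (binding)
By complementary slackness, a constraint with positive slack has shadow price 0 → crew, equipment.

crew, equipment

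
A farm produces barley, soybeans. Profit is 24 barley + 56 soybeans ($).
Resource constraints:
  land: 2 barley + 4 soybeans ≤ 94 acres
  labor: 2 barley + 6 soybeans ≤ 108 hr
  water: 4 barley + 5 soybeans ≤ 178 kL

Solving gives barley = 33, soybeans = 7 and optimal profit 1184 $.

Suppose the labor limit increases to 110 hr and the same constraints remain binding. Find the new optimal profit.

At the optimum: land uses 94 of 94 (binding); labor uses 108 of 108 (binding); water uses 167 of 178 (slack = 11).
By complementary slackness, y = 0 for the non-binding constraint.
From A_Bᵀ y = c: 2·y_land + 2·y_labor = 24; 4·y_land + 6·y_labor = 56.
Solving: y_land = 8, y_labor = 4.
Δz = y_labor·Δb = 4 × (2) = 8, so new z* = 1184 + 8 = 1192.

1192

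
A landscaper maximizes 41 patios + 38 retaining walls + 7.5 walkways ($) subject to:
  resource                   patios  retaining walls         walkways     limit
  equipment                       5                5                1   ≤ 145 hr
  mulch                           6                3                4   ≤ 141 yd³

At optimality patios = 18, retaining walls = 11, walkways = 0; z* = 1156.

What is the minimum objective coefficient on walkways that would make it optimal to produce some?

11

Both equipment and mulch are binding at x*.
Dual feasibility on the basic columns requires 5·y_equipment + 6·y_mulch = 41, 5·y_equipment + 3·y_mulch = 38.
Solving: y_equipment = 7, y_mulch = 1.
walkways enters the basis when its profit ≥ yᵀa₃ = 7·1 + 1·4 = 11.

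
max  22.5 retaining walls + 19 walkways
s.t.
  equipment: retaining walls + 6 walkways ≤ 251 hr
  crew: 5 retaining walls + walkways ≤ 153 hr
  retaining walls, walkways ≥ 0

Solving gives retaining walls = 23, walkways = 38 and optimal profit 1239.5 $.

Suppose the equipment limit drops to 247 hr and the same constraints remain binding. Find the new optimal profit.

Check each constraint at x*: equipment 251/251 (tight); crew 153/153 (tight).
The binding rows give the dual system: 1·y_equipment + 5·y_crew = 22.5 and 6·y_equipment + 1·y_crew = 19.
This yields shadow prices y_equipment = 2.5, y_crew = 4.
Δz = y_equipment·Δb = 2.5 × (-4) = -10, so new z* = 1239.5 − 10 = 1229.5.

1229.5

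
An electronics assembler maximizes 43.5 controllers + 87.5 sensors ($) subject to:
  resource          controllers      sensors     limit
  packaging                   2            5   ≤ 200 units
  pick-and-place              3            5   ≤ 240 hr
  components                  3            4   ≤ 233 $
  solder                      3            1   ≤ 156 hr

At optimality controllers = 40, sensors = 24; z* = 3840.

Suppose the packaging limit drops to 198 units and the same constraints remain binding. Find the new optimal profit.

Binding: packaging and pick-and-place. Non-binding: components (17 unused), solder (12 unused).
By complementary slackness, y = 0 for the non-binding constraints.
From A_Bᵀ y = c: 2·y_packaging + 3·y_pick-and-place = 43.5; 5·y_packaging + 5·y_pick-and-place = 87.5.
→ y_packaging = 9 and y_pick-and-place = 8.5.
Δz = y_packaging·Δb = 9 × (-2) = -18, so new z* = 3840 − 18 = 3822.

3822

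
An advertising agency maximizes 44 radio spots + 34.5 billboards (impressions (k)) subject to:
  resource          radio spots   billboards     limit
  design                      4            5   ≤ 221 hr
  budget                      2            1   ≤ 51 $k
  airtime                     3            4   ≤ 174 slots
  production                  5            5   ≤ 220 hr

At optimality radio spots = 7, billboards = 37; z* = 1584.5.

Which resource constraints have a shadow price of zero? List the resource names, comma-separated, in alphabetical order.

design: 213/221 (slack 8)
budget: 51/51 (binding)
airtime: 169/174 (slack 5)
production: 220/220 (binding)
By complementary slackness, a constraint with positive slack has shadow price 0 → airtime, design.

airtime, design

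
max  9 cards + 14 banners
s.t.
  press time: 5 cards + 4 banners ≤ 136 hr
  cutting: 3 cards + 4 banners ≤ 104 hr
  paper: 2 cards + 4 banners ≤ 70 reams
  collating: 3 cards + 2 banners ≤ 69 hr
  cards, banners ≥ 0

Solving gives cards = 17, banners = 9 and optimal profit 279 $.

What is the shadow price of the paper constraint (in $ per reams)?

At the optimum: press time uses 121 of 136 (slack = 15); cutting uses 87 of 104 (slack = 17); paper uses 70 of 70 (binding); collating uses 69 of 69 (binding).
By complementary slackness, y = 0 for the non-binding constraints.
The binding rows give the dual system: 2·y_paper + 3·y_collating = 9 and 4·y_paper + 2·y_collating = 14.
Solving: y_paper = 3, y_collating = 1.
Shadow price of paper = 3.

3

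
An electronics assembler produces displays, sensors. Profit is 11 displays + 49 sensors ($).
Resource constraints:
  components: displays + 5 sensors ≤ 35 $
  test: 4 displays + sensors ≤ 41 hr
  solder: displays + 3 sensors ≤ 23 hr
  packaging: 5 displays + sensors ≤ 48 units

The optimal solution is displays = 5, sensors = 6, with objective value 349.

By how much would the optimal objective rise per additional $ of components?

8

Check each constraint at x*: components 35/35 (tight); test 26/41 (slack 15); solder 23/23 (tight); packaging 31/48 (slack 17).
Slack constraints have shadow price 0 (complementary slackness).
From A_Bᵀ y = c: 1·y_components + 1·y_solder = 11; 5·y_components + 3·y_solder = 49.
→ y_components = 8 and y_solder = 3.
Shadow price of components = 8.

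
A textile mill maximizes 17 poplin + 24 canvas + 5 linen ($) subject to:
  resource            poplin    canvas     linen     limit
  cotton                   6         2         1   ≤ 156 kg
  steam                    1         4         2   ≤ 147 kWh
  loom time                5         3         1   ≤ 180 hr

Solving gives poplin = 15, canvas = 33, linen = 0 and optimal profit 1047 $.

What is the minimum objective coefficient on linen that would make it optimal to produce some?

Check each constraint at x*: cotton 156/156 (tight); steam 147/147 (tight); loom time 174/180 (slack 6).
Since loom time is not tight, its dual is 0.
Dual feasibility on the basic columns requires 6·y_cotton + 1·y_steam = 17, 2·y_cotton + 4·y_steam = 24.
Solving: y_cotton = 2, y_steam = 5.
linen enters the basis when its profit ≥ yᵀa₃ = 2·1 + 5·2 = 12.

12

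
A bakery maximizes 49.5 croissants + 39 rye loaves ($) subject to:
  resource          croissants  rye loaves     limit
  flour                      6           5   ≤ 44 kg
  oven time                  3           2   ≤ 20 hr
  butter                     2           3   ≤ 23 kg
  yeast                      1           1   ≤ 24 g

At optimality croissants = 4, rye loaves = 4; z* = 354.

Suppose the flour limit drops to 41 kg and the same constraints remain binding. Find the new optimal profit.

336

At the optimum: flour uses 44 of 44 (binding); oven time uses 20 of 20 (binding); butter uses 20 of 23 (slack = 3); yeast uses 8 of 24 (slack = 16).
Since butter, yeast are not tight, their duals are 0.
From A_Bᵀ y = c: 6·y_flour + 3·y_oven time = 49.5; 5·y_flour + 2·y_oven time = 39.
Solving: y_flour = 6, y_oven time = 4.5.
Δz = y_flour·Δb = 6 × (-3) = -18, so new z* = 354 − 18 = 336.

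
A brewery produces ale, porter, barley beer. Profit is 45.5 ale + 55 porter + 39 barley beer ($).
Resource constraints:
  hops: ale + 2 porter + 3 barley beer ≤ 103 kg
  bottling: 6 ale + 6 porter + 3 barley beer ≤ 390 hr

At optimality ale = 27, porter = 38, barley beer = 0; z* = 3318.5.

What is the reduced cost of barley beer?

-7.5

Check each constraint at x*: hops 103/103 (tight); bottling 390/390 (tight).
Dual feasibility on the basic columns requires 1·y_hops + 6·y_bottling = 45.5, 2·y_hops + 6·y_bottling = 55.
→ y_hops = 9.5 and y_bottling = 6.
Reduced cost of barley beer: c₃ − yᵀa₃ = 39 − (9.5·3 + 6·3) = 39 − 46.5 = -7.5.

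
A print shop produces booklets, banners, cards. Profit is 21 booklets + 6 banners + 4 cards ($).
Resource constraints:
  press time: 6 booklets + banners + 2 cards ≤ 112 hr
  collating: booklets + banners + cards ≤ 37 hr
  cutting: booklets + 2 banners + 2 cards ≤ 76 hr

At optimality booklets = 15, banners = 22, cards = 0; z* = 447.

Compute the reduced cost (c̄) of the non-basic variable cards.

At the optimum: press time uses 112 of 112 (binding); collating uses 37 of 37 (binding); cutting uses 59 of 76 (slack = 17).
By complementary slackness, y = 0 for the non-binding constraint.
From A_Bᵀ y = c: 6·y_press time + 1·y_collating = 21; 1·y_press time + 1·y_collating = 6.
→ y_press time = 3 and y_collating = 3.
Reduced cost of cards: c₃ − yᵀa₃ = 4 − (3·2 + 3·1) = 4 − 9 = -5.

-5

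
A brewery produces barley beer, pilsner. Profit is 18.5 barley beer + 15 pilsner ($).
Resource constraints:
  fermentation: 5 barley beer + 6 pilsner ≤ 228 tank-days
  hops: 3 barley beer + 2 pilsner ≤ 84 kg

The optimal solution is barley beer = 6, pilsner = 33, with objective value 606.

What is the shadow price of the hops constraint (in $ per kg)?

Both fermentation and hops are binding at x*.
From A_Bᵀ y = c: 5·y_fermentation + 3·y_hops = 18.5; 6·y_fermentation + 2·y_hops = 15.
Solving: y_fermentation = 1, y_hops = 4.5.
Shadow price of hops = 4.5.

4.5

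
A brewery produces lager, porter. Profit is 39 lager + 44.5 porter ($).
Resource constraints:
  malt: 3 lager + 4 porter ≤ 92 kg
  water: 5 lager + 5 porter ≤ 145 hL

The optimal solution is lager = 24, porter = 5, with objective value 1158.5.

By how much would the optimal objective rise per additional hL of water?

4.5

Check each constraint at x*: malt 92/92 (tight); water 145/145 (tight).
Dual feasibility on the basic columns requires 3·y_malt + 5·y_water = 39, 4·y_malt + 5·y_water = 44.5.
Solving: y_malt = 5.5, y_water = 4.5.
Shadow price of water = 4.5.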